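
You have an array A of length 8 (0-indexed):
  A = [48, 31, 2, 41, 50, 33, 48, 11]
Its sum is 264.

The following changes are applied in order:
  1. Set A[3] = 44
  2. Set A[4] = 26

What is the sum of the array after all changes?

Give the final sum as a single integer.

Answer: 243

Derivation:
Initial sum: 264
Change 1: A[3] 41 -> 44, delta = 3, sum = 267
Change 2: A[4] 50 -> 26, delta = -24, sum = 243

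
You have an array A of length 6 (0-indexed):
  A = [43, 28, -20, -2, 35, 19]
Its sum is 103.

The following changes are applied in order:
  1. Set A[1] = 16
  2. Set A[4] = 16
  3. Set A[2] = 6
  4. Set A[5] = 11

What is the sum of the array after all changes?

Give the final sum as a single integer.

Initial sum: 103
Change 1: A[1] 28 -> 16, delta = -12, sum = 91
Change 2: A[4] 35 -> 16, delta = -19, sum = 72
Change 3: A[2] -20 -> 6, delta = 26, sum = 98
Change 4: A[5] 19 -> 11, delta = -8, sum = 90

Answer: 90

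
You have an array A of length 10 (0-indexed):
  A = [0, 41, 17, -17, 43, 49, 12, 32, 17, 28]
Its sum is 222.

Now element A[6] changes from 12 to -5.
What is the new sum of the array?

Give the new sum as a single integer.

Old value at index 6: 12
New value at index 6: -5
Delta = -5 - 12 = -17
New sum = old_sum + delta = 222 + (-17) = 205

Answer: 205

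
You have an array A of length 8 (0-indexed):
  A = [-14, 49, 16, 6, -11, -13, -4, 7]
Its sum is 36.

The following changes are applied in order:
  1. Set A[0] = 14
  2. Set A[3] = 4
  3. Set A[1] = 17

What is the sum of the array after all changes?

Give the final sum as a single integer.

Answer: 30

Derivation:
Initial sum: 36
Change 1: A[0] -14 -> 14, delta = 28, sum = 64
Change 2: A[3] 6 -> 4, delta = -2, sum = 62
Change 3: A[1] 49 -> 17, delta = -32, sum = 30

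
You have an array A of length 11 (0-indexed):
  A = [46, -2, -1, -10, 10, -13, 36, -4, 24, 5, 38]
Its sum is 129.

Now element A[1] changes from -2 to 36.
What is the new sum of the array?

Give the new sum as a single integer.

Answer: 167

Derivation:
Old value at index 1: -2
New value at index 1: 36
Delta = 36 - -2 = 38
New sum = old_sum + delta = 129 + (38) = 167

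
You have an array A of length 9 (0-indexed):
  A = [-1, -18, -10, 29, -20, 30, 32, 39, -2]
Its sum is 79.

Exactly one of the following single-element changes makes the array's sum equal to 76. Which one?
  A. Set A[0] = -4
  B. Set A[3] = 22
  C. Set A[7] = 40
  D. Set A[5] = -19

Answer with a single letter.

Option A: A[0] -1->-4, delta=-3, new_sum=79+(-3)=76 <-- matches target
Option B: A[3] 29->22, delta=-7, new_sum=79+(-7)=72
Option C: A[7] 39->40, delta=1, new_sum=79+(1)=80
Option D: A[5] 30->-19, delta=-49, new_sum=79+(-49)=30

Answer: A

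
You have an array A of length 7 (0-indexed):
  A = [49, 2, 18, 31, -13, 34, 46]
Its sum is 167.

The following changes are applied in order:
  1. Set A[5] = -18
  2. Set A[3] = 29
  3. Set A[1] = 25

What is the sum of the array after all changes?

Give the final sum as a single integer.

Initial sum: 167
Change 1: A[5] 34 -> -18, delta = -52, sum = 115
Change 2: A[3] 31 -> 29, delta = -2, sum = 113
Change 3: A[1] 2 -> 25, delta = 23, sum = 136

Answer: 136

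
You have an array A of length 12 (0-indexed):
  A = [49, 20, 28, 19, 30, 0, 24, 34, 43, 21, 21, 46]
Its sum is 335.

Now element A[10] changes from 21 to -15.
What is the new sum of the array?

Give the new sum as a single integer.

Answer: 299

Derivation:
Old value at index 10: 21
New value at index 10: -15
Delta = -15 - 21 = -36
New sum = old_sum + delta = 335 + (-36) = 299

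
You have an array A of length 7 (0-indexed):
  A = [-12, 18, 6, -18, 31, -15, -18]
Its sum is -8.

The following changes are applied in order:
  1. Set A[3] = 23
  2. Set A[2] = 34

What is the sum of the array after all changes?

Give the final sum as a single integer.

Answer: 61

Derivation:
Initial sum: -8
Change 1: A[3] -18 -> 23, delta = 41, sum = 33
Change 2: A[2] 6 -> 34, delta = 28, sum = 61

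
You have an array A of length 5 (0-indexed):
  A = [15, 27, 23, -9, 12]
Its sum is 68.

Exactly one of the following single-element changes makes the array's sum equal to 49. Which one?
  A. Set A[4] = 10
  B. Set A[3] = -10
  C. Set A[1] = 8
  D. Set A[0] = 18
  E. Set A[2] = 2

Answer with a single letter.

Option A: A[4] 12->10, delta=-2, new_sum=68+(-2)=66
Option B: A[3] -9->-10, delta=-1, new_sum=68+(-1)=67
Option C: A[1] 27->8, delta=-19, new_sum=68+(-19)=49 <-- matches target
Option D: A[0] 15->18, delta=3, new_sum=68+(3)=71
Option E: A[2] 23->2, delta=-21, new_sum=68+(-21)=47

Answer: C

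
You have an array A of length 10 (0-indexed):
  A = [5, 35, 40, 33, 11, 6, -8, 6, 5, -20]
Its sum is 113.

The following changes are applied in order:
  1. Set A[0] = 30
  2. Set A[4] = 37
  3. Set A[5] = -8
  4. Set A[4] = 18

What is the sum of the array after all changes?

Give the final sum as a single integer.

Answer: 131

Derivation:
Initial sum: 113
Change 1: A[0] 5 -> 30, delta = 25, sum = 138
Change 2: A[4] 11 -> 37, delta = 26, sum = 164
Change 3: A[5] 6 -> -8, delta = -14, sum = 150
Change 4: A[4] 37 -> 18, delta = -19, sum = 131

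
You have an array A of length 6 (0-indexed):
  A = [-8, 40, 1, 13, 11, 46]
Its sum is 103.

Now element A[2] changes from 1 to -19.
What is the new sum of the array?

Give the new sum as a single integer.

Answer: 83

Derivation:
Old value at index 2: 1
New value at index 2: -19
Delta = -19 - 1 = -20
New sum = old_sum + delta = 103 + (-20) = 83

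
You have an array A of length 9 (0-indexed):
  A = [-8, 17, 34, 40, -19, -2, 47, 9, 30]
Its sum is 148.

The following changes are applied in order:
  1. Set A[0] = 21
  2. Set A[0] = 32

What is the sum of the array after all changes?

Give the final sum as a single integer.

Answer: 188

Derivation:
Initial sum: 148
Change 1: A[0] -8 -> 21, delta = 29, sum = 177
Change 2: A[0] 21 -> 32, delta = 11, sum = 188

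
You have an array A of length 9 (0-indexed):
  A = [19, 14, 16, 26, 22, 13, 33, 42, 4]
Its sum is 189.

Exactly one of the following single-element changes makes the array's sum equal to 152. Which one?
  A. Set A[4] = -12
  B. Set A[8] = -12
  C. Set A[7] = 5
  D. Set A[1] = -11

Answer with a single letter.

Option A: A[4] 22->-12, delta=-34, new_sum=189+(-34)=155
Option B: A[8] 4->-12, delta=-16, new_sum=189+(-16)=173
Option C: A[7] 42->5, delta=-37, new_sum=189+(-37)=152 <-- matches target
Option D: A[1] 14->-11, delta=-25, new_sum=189+(-25)=164

Answer: C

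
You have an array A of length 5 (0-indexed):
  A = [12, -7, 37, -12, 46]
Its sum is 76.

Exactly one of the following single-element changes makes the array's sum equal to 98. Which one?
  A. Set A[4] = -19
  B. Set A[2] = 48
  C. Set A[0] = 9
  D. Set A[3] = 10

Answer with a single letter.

Option A: A[4] 46->-19, delta=-65, new_sum=76+(-65)=11
Option B: A[2] 37->48, delta=11, new_sum=76+(11)=87
Option C: A[0] 12->9, delta=-3, new_sum=76+(-3)=73
Option D: A[3] -12->10, delta=22, new_sum=76+(22)=98 <-- matches target

Answer: D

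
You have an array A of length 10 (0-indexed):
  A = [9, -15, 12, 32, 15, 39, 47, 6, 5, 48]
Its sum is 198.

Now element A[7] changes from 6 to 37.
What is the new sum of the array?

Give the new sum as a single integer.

Old value at index 7: 6
New value at index 7: 37
Delta = 37 - 6 = 31
New sum = old_sum + delta = 198 + (31) = 229

Answer: 229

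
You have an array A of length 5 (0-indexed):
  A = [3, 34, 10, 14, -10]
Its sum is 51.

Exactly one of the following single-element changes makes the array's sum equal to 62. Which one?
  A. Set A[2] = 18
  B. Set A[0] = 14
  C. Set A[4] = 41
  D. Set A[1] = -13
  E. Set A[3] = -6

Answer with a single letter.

Answer: B

Derivation:
Option A: A[2] 10->18, delta=8, new_sum=51+(8)=59
Option B: A[0] 3->14, delta=11, new_sum=51+(11)=62 <-- matches target
Option C: A[4] -10->41, delta=51, new_sum=51+(51)=102
Option D: A[1] 34->-13, delta=-47, new_sum=51+(-47)=4
Option E: A[3] 14->-6, delta=-20, new_sum=51+(-20)=31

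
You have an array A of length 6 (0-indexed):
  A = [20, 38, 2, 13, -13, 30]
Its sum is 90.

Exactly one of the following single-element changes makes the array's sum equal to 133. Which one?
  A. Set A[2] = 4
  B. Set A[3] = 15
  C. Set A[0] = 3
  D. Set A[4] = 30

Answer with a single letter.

Option A: A[2] 2->4, delta=2, new_sum=90+(2)=92
Option B: A[3] 13->15, delta=2, new_sum=90+(2)=92
Option C: A[0] 20->3, delta=-17, new_sum=90+(-17)=73
Option D: A[4] -13->30, delta=43, new_sum=90+(43)=133 <-- matches target

Answer: D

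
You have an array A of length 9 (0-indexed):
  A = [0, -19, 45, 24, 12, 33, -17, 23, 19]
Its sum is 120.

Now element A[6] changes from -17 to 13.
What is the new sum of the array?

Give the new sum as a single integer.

Answer: 150

Derivation:
Old value at index 6: -17
New value at index 6: 13
Delta = 13 - -17 = 30
New sum = old_sum + delta = 120 + (30) = 150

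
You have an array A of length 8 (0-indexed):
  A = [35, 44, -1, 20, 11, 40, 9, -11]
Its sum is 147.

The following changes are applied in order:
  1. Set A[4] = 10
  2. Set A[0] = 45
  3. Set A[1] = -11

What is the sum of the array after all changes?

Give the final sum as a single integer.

Initial sum: 147
Change 1: A[4] 11 -> 10, delta = -1, sum = 146
Change 2: A[0] 35 -> 45, delta = 10, sum = 156
Change 3: A[1] 44 -> -11, delta = -55, sum = 101

Answer: 101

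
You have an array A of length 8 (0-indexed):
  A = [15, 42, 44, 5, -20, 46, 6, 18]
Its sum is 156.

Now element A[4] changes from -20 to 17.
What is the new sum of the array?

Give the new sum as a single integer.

Answer: 193

Derivation:
Old value at index 4: -20
New value at index 4: 17
Delta = 17 - -20 = 37
New sum = old_sum + delta = 156 + (37) = 193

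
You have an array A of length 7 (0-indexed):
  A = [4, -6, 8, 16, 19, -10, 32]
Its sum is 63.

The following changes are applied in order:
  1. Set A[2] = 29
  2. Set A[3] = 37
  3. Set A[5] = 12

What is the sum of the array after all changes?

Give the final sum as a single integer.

Initial sum: 63
Change 1: A[2] 8 -> 29, delta = 21, sum = 84
Change 2: A[3] 16 -> 37, delta = 21, sum = 105
Change 3: A[5] -10 -> 12, delta = 22, sum = 127

Answer: 127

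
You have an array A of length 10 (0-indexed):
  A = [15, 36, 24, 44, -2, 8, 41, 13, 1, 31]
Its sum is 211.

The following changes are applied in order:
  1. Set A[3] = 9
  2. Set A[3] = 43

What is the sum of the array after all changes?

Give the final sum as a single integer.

Answer: 210

Derivation:
Initial sum: 211
Change 1: A[3] 44 -> 9, delta = -35, sum = 176
Change 2: A[3] 9 -> 43, delta = 34, sum = 210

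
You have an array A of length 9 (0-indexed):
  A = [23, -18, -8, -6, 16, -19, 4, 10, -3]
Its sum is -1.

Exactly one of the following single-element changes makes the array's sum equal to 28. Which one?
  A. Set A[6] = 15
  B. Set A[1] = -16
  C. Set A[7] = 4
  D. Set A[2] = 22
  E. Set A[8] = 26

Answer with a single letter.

Answer: E

Derivation:
Option A: A[6] 4->15, delta=11, new_sum=-1+(11)=10
Option B: A[1] -18->-16, delta=2, new_sum=-1+(2)=1
Option C: A[7] 10->4, delta=-6, new_sum=-1+(-6)=-7
Option D: A[2] -8->22, delta=30, new_sum=-1+(30)=29
Option E: A[8] -3->26, delta=29, new_sum=-1+(29)=28 <-- matches target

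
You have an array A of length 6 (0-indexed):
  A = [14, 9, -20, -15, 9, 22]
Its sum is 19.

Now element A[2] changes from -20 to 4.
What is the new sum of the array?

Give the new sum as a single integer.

Old value at index 2: -20
New value at index 2: 4
Delta = 4 - -20 = 24
New sum = old_sum + delta = 19 + (24) = 43

Answer: 43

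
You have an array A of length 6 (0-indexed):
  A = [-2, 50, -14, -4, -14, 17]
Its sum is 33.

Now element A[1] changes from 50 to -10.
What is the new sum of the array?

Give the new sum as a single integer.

Answer: -27

Derivation:
Old value at index 1: 50
New value at index 1: -10
Delta = -10 - 50 = -60
New sum = old_sum + delta = 33 + (-60) = -27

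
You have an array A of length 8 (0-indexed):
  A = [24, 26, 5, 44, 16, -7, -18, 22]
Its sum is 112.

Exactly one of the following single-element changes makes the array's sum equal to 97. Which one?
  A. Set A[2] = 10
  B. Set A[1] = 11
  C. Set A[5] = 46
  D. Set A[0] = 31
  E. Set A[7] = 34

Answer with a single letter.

Answer: B

Derivation:
Option A: A[2] 5->10, delta=5, new_sum=112+(5)=117
Option B: A[1] 26->11, delta=-15, new_sum=112+(-15)=97 <-- matches target
Option C: A[5] -7->46, delta=53, new_sum=112+(53)=165
Option D: A[0] 24->31, delta=7, new_sum=112+(7)=119
Option E: A[7] 22->34, delta=12, new_sum=112+(12)=124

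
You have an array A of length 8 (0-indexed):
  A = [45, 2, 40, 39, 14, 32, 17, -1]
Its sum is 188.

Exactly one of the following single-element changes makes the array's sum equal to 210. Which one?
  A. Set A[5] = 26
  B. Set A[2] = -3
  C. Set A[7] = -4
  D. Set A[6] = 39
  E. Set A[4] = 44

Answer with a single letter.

Answer: D

Derivation:
Option A: A[5] 32->26, delta=-6, new_sum=188+(-6)=182
Option B: A[2] 40->-3, delta=-43, new_sum=188+(-43)=145
Option C: A[7] -1->-4, delta=-3, new_sum=188+(-3)=185
Option D: A[6] 17->39, delta=22, new_sum=188+(22)=210 <-- matches target
Option E: A[4] 14->44, delta=30, new_sum=188+(30)=218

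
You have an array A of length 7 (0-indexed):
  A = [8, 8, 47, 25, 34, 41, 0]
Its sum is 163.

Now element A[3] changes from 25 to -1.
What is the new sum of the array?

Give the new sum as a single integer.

Old value at index 3: 25
New value at index 3: -1
Delta = -1 - 25 = -26
New sum = old_sum + delta = 163 + (-26) = 137

Answer: 137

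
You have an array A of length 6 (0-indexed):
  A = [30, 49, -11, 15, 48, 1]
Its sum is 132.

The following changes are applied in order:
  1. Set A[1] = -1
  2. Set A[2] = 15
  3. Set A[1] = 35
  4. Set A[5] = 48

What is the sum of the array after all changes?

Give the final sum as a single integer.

Initial sum: 132
Change 1: A[1] 49 -> -1, delta = -50, sum = 82
Change 2: A[2] -11 -> 15, delta = 26, sum = 108
Change 3: A[1] -1 -> 35, delta = 36, sum = 144
Change 4: A[5] 1 -> 48, delta = 47, sum = 191

Answer: 191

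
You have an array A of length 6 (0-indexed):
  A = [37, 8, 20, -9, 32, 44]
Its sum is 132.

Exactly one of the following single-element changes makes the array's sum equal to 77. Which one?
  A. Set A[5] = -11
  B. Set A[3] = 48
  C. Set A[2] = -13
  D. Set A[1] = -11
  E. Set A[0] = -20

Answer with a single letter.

Answer: A

Derivation:
Option A: A[5] 44->-11, delta=-55, new_sum=132+(-55)=77 <-- matches target
Option B: A[3] -9->48, delta=57, new_sum=132+(57)=189
Option C: A[2] 20->-13, delta=-33, new_sum=132+(-33)=99
Option D: A[1] 8->-11, delta=-19, new_sum=132+(-19)=113
Option E: A[0] 37->-20, delta=-57, new_sum=132+(-57)=75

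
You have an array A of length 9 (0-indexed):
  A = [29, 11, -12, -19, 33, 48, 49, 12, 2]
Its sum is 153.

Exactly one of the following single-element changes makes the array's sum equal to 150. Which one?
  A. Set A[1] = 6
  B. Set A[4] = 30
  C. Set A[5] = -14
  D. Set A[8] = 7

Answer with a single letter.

Answer: B

Derivation:
Option A: A[1] 11->6, delta=-5, new_sum=153+(-5)=148
Option B: A[4] 33->30, delta=-3, new_sum=153+(-3)=150 <-- matches target
Option C: A[5] 48->-14, delta=-62, new_sum=153+(-62)=91
Option D: A[8] 2->7, delta=5, new_sum=153+(5)=158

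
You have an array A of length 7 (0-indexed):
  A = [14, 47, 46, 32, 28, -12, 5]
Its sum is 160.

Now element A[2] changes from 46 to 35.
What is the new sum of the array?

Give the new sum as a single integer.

Answer: 149

Derivation:
Old value at index 2: 46
New value at index 2: 35
Delta = 35 - 46 = -11
New sum = old_sum + delta = 160 + (-11) = 149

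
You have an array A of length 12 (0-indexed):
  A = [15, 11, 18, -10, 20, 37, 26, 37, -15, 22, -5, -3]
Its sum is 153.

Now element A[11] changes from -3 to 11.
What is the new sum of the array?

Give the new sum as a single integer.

Old value at index 11: -3
New value at index 11: 11
Delta = 11 - -3 = 14
New sum = old_sum + delta = 153 + (14) = 167

Answer: 167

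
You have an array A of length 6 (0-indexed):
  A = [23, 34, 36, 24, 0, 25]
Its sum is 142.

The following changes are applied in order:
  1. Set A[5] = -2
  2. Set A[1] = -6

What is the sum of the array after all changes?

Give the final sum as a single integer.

Initial sum: 142
Change 1: A[5] 25 -> -2, delta = -27, sum = 115
Change 2: A[1] 34 -> -6, delta = -40, sum = 75

Answer: 75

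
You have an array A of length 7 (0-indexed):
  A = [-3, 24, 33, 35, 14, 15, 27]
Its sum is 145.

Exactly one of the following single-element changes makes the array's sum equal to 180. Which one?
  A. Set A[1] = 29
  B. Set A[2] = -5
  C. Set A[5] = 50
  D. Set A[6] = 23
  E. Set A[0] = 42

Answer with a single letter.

Answer: C

Derivation:
Option A: A[1] 24->29, delta=5, new_sum=145+(5)=150
Option B: A[2] 33->-5, delta=-38, new_sum=145+(-38)=107
Option C: A[5] 15->50, delta=35, new_sum=145+(35)=180 <-- matches target
Option D: A[6] 27->23, delta=-4, new_sum=145+(-4)=141
Option E: A[0] -3->42, delta=45, new_sum=145+(45)=190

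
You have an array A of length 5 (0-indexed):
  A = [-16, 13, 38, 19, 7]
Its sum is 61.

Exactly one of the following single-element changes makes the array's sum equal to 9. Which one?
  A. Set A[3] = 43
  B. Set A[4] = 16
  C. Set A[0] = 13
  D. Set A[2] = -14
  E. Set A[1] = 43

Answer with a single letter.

Answer: D

Derivation:
Option A: A[3] 19->43, delta=24, new_sum=61+(24)=85
Option B: A[4] 7->16, delta=9, new_sum=61+(9)=70
Option C: A[0] -16->13, delta=29, new_sum=61+(29)=90
Option D: A[2] 38->-14, delta=-52, new_sum=61+(-52)=9 <-- matches target
Option E: A[1] 13->43, delta=30, new_sum=61+(30)=91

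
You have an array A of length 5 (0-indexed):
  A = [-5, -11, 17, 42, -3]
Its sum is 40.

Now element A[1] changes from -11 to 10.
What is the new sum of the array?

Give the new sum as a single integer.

Answer: 61

Derivation:
Old value at index 1: -11
New value at index 1: 10
Delta = 10 - -11 = 21
New sum = old_sum + delta = 40 + (21) = 61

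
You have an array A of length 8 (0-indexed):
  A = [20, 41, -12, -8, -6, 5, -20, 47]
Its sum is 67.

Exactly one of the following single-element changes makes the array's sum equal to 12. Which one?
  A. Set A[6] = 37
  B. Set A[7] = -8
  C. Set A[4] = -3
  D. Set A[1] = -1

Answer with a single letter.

Answer: B

Derivation:
Option A: A[6] -20->37, delta=57, new_sum=67+(57)=124
Option B: A[7] 47->-8, delta=-55, new_sum=67+(-55)=12 <-- matches target
Option C: A[4] -6->-3, delta=3, new_sum=67+(3)=70
Option D: A[1] 41->-1, delta=-42, new_sum=67+(-42)=25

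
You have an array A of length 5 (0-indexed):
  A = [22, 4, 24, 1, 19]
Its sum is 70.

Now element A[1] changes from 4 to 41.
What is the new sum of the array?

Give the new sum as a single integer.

Answer: 107

Derivation:
Old value at index 1: 4
New value at index 1: 41
Delta = 41 - 4 = 37
New sum = old_sum + delta = 70 + (37) = 107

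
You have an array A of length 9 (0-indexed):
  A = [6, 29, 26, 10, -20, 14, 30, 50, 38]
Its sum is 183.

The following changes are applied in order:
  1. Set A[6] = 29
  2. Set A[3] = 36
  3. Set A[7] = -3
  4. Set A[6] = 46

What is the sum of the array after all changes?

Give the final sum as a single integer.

Answer: 172

Derivation:
Initial sum: 183
Change 1: A[6] 30 -> 29, delta = -1, sum = 182
Change 2: A[3] 10 -> 36, delta = 26, sum = 208
Change 3: A[7] 50 -> -3, delta = -53, sum = 155
Change 4: A[6] 29 -> 46, delta = 17, sum = 172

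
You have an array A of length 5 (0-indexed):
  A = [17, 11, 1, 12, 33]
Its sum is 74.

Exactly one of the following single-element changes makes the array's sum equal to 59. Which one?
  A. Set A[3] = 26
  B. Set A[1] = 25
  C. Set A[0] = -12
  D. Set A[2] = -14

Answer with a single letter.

Option A: A[3] 12->26, delta=14, new_sum=74+(14)=88
Option B: A[1] 11->25, delta=14, new_sum=74+(14)=88
Option C: A[0] 17->-12, delta=-29, new_sum=74+(-29)=45
Option D: A[2] 1->-14, delta=-15, new_sum=74+(-15)=59 <-- matches target

Answer: D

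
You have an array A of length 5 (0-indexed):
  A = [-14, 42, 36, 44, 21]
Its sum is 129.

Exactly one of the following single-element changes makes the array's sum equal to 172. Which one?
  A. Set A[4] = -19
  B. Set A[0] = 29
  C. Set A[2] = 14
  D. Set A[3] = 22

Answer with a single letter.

Answer: B

Derivation:
Option A: A[4] 21->-19, delta=-40, new_sum=129+(-40)=89
Option B: A[0] -14->29, delta=43, new_sum=129+(43)=172 <-- matches target
Option C: A[2] 36->14, delta=-22, new_sum=129+(-22)=107
Option D: A[3] 44->22, delta=-22, new_sum=129+(-22)=107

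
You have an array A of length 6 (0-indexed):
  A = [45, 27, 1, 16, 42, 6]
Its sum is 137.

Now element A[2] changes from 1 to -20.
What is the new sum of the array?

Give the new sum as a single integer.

Answer: 116

Derivation:
Old value at index 2: 1
New value at index 2: -20
Delta = -20 - 1 = -21
New sum = old_sum + delta = 137 + (-21) = 116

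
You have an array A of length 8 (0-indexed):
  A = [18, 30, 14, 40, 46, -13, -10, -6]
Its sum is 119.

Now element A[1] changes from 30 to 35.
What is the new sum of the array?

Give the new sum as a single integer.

Old value at index 1: 30
New value at index 1: 35
Delta = 35 - 30 = 5
New sum = old_sum + delta = 119 + (5) = 124

Answer: 124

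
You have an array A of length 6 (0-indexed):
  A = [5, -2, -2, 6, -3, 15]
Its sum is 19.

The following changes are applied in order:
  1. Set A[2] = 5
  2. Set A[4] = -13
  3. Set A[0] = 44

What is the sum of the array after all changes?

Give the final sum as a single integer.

Initial sum: 19
Change 1: A[2] -2 -> 5, delta = 7, sum = 26
Change 2: A[4] -3 -> -13, delta = -10, sum = 16
Change 3: A[0] 5 -> 44, delta = 39, sum = 55

Answer: 55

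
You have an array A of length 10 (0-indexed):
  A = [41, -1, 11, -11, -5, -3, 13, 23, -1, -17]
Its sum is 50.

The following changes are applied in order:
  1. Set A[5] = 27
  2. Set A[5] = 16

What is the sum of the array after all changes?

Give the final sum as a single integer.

Answer: 69

Derivation:
Initial sum: 50
Change 1: A[5] -3 -> 27, delta = 30, sum = 80
Change 2: A[5] 27 -> 16, delta = -11, sum = 69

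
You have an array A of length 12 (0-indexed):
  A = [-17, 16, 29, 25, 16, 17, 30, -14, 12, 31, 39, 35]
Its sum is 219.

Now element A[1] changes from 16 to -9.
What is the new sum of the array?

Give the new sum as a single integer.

Old value at index 1: 16
New value at index 1: -9
Delta = -9 - 16 = -25
New sum = old_sum + delta = 219 + (-25) = 194

Answer: 194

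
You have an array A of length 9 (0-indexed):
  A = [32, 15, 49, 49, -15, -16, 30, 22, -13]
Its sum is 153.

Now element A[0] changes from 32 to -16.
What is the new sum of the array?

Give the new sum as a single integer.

Answer: 105

Derivation:
Old value at index 0: 32
New value at index 0: -16
Delta = -16 - 32 = -48
New sum = old_sum + delta = 153 + (-48) = 105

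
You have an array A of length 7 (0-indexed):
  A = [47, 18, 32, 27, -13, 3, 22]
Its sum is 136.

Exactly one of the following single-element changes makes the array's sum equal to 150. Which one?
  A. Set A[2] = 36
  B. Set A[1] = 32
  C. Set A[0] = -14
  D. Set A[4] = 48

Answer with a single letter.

Option A: A[2] 32->36, delta=4, new_sum=136+(4)=140
Option B: A[1] 18->32, delta=14, new_sum=136+(14)=150 <-- matches target
Option C: A[0] 47->-14, delta=-61, new_sum=136+(-61)=75
Option D: A[4] -13->48, delta=61, new_sum=136+(61)=197

Answer: B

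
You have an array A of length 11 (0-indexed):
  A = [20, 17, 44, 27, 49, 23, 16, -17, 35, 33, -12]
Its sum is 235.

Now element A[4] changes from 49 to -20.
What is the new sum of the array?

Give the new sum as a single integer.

Old value at index 4: 49
New value at index 4: -20
Delta = -20 - 49 = -69
New sum = old_sum + delta = 235 + (-69) = 166

Answer: 166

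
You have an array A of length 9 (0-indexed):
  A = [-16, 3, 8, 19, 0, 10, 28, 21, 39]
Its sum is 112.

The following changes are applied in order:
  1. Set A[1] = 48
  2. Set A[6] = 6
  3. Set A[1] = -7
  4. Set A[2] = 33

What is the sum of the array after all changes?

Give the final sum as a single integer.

Initial sum: 112
Change 1: A[1] 3 -> 48, delta = 45, sum = 157
Change 2: A[6] 28 -> 6, delta = -22, sum = 135
Change 3: A[1] 48 -> -7, delta = -55, sum = 80
Change 4: A[2] 8 -> 33, delta = 25, sum = 105

Answer: 105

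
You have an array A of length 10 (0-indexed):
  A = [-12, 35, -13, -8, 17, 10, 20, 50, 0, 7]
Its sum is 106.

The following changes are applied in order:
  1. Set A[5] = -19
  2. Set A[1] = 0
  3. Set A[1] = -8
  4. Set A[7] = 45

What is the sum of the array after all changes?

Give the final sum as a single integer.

Answer: 29

Derivation:
Initial sum: 106
Change 1: A[5] 10 -> -19, delta = -29, sum = 77
Change 2: A[1] 35 -> 0, delta = -35, sum = 42
Change 3: A[1] 0 -> -8, delta = -8, sum = 34
Change 4: A[7] 50 -> 45, delta = -5, sum = 29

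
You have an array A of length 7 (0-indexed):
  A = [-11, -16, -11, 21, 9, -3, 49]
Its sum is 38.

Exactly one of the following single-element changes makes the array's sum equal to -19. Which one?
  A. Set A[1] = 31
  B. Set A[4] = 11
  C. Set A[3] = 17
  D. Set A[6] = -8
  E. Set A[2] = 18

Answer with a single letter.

Answer: D

Derivation:
Option A: A[1] -16->31, delta=47, new_sum=38+(47)=85
Option B: A[4] 9->11, delta=2, new_sum=38+(2)=40
Option C: A[3] 21->17, delta=-4, new_sum=38+(-4)=34
Option D: A[6] 49->-8, delta=-57, new_sum=38+(-57)=-19 <-- matches target
Option E: A[2] -11->18, delta=29, new_sum=38+(29)=67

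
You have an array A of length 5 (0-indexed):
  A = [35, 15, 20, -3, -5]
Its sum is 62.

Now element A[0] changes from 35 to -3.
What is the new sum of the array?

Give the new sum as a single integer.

Old value at index 0: 35
New value at index 0: -3
Delta = -3 - 35 = -38
New sum = old_sum + delta = 62 + (-38) = 24

Answer: 24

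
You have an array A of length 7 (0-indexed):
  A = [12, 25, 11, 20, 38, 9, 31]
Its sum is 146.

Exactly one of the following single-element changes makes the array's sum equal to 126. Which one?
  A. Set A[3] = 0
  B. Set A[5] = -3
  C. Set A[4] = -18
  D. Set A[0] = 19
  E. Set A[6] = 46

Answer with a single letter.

Answer: A

Derivation:
Option A: A[3] 20->0, delta=-20, new_sum=146+(-20)=126 <-- matches target
Option B: A[5] 9->-3, delta=-12, new_sum=146+(-12)=134
Option C: A[4] 38->-18, delta=-56, new_sum=146+(-56)=90
Option D: A[0] 12->19, delta=7, new_sum=146+(7)=153
Option E: A[6] 31->46, delta=15, new_sum=146+(15)=161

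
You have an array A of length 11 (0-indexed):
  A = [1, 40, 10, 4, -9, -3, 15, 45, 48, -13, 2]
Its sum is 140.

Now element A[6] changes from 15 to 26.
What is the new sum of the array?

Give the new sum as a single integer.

Old value at index 6: 15
New value at index 6: 26
Delta = 26 - 15 = 11
New sum = old_sum + delta = 140 + (11) = 151

Answer: 151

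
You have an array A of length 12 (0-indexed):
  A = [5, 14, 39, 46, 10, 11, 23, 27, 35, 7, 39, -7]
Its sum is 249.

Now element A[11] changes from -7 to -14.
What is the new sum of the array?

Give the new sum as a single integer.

Old value at index 11: -7
New value at index 11: -14
Delta = -14 - -7 = -7
New sum = old_sum + delta = 249 + (-7) = 242

Answer: 242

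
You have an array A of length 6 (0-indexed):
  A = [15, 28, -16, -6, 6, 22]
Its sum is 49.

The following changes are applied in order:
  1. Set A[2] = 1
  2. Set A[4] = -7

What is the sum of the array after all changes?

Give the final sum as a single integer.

Initial sum: 49
Change 1: A[2] -16 -> 1, delta = 17, sum = 66
Change 2: A[4] 6 -> -7, delta = -13, sum = 53

Answer: 53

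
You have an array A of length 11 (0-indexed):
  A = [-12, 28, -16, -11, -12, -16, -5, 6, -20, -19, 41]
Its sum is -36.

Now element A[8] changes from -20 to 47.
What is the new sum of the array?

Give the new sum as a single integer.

Old value at index 8: -20
New value at index 8: 47
Delta = 47 - -20 = 67
New sum = old_sum + delta = -36 + (67) = 31

Answer: 31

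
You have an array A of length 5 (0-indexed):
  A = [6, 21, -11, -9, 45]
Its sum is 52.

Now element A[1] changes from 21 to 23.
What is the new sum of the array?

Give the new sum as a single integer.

Old value at index 1: 21
New value at index 1: 23
Delta = 23 - 21 = 2
New sum = old_sum + delta = 52 + (2) = 54

Answer: 54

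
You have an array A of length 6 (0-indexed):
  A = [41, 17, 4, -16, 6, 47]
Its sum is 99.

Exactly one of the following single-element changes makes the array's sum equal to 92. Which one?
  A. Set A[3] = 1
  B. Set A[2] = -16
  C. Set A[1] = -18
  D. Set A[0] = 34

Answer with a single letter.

Option A: A[3] -16->1, delta=17, new_sum=99+(17)=116
Option B: A[2] 4->-16, delta=-20, new_sum=99+(-20)=79
Option C: A[1] 17->-18, delta=-35, new_sum=99+(-35)=64
Option D: A[0] 41->34, delta=-7, new_sum=99+(-7)=92 <-- matches target

Answer: D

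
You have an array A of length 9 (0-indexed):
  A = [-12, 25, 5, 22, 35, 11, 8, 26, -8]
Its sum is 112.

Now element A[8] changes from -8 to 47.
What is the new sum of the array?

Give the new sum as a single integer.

Answer: 167

Derivation:
Old value at index 8: -8
New value at index 8: 47
Delta = 47 - -8 = 55
New sum = old_sum + delta = 112 + (55) = 167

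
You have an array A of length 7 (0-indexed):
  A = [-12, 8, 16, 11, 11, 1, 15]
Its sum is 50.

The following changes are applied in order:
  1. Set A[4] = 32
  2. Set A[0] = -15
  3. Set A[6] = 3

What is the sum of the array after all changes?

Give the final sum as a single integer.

Answer: 56

Derivation:
Initial sum: 50
Change 1: A[4] 11 -> 32, delta = 21, sum = 71
Change 2: A[0] -12 -> -15, delta = -3, sum = 68
Change 3: A[6] 15 -> 3, delta = -12, sum = 56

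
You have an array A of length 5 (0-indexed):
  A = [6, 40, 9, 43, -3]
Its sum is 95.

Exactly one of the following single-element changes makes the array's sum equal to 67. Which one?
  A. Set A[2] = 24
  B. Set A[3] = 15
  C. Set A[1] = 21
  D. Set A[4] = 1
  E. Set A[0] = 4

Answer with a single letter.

Option A: A[2] 9->24, delta=15, new_sum=95+(15)=110
Option B: A[3] 43->15, delta=-28, new_sum=95+(-28)=67 <-- matches target
Option C: A[1] 40->21, delta=-19, new_sum=95+(-19)=76
Option D: A[4] -3->1, delta=4, new_sum=95+(4)=99
Option E: A[0] 6->4, delta=-2, new_sum=95+(-2)=93

Answer: B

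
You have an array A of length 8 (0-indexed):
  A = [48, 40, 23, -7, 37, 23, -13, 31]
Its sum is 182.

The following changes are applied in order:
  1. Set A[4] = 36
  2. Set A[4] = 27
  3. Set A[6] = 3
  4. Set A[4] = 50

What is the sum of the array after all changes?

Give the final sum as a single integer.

Answer: 211

Derivation:
Initial sum: 182
Change 1: A[4] 37 -> 36, delta = -1, sum = 181
Change 2: A[4] 36 -> 27, delta = -9, sum = 172
Change 3: A[6] -13 -> 3, delta = 16, sum = 188
Change 4: A[4] 27 -> 50, delta = 23, sum = 211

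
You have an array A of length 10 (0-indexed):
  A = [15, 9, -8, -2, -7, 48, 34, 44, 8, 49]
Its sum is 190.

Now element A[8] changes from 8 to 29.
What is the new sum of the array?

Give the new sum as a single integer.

Old value at index 8: 8
New value at index 8: 29
Delta = 29 - 8 = 21
New sum = old_sum + delta = 190 + (21) = 211

Answer: 211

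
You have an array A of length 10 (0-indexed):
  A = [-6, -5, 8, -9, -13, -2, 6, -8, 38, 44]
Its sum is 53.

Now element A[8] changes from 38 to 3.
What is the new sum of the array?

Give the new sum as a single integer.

Old value at index 8: 38
New value at index 8: 3
Delta = 3 - 38 = -35
New sum = old_sum + delta = 53 + (-35) = 18

Answer: 18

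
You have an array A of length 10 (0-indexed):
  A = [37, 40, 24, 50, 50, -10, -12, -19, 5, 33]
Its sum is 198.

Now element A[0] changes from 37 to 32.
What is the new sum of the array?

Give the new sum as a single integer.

Answer: 193

Derivation:
Old value at index 0: 37
New value at index 0: 32
Delta = 32 - 37 = -5
New sum = old_sum + delta = 198 + (-5) = 193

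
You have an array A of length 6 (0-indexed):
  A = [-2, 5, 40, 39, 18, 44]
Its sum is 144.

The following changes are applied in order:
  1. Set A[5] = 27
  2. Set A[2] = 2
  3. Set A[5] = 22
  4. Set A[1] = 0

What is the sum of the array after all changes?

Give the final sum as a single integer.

Answer: 79

Derivation:
Initial sum: 144
Change 1: A[5] 44 -> 27, delta = -17, sum = 127
Change 2: A[2] 40 -> 2, delta = -38, sum = 89
Change 3: A[5] 27 -> 22, delta = -5, sum = 84
Change 4: A[1] 5 -> 0, delta = -5, sum = 79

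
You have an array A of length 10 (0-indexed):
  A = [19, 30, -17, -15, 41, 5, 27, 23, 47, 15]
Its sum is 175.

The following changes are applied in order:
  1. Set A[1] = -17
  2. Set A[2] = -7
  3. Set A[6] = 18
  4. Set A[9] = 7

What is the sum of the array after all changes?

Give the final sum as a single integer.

Answer: 121

Derivation:
Initial sum: 175
Change 1: A[1] 30 -> -17, delta = -47, sum = 128
Change 2: A[2] -17 -> -7, delta = 10, sum = 138
Change 3: A[6] 27 -> 18, delta = -9, sum = 129
Change 4: A[9] 15 -> 7, delta = -8, sum = 121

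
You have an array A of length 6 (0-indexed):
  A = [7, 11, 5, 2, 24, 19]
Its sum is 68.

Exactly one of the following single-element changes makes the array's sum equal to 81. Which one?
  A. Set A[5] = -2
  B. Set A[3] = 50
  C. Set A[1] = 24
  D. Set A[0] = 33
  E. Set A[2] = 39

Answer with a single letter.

Answer: C

Derivation:
Option A: A[5] 19->-2, delta=-21, new_sum=68+(-21)=47
Option B: A[3] 2->50, delta=48, new_sum=68+(48)=116
Option C: A[1] 11->24, delta=13, new_sum=68+(13)=81 <-- matches target
Option D: A[0] 7->33, delta=26, new_sum=68+(26)=94
Option E: A[2] 5->39, delta=34, new_sum=68+(34)=102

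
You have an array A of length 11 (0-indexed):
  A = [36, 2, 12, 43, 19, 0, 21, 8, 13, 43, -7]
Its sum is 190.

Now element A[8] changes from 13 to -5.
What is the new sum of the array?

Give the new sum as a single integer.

Old value at index 8: 13
New value at index 8: -5
Delta = -5 - 13 = -18
New sum = old_sum + delta = 190 + (-18) = 172

Answer: 172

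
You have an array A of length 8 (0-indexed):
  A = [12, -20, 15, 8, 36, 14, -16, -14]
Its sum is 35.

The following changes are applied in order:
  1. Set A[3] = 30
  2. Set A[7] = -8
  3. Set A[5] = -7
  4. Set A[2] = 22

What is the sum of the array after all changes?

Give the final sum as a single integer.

Answer: 49

Derivation:
Initial sum: 35
Change 1: A[3] 8 -> 30, delta = 22, sum = 57
Change 2: A[7] -14 -> -8, delta = 6, sum = 63
Change 3: A[5] 14 -> -7, delta = -21, sum = 42
Change 4: A[2] 15 -> 22, delta = 7, sum = 49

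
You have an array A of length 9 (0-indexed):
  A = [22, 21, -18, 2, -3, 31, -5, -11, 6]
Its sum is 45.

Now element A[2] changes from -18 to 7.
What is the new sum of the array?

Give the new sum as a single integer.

Answer: 70

Derivation:
Old value at index 2: -18
New value at index 2: 7
Delta = 7 - -18 = 25
New sum = old_sum + delta = 45 + (25) = 70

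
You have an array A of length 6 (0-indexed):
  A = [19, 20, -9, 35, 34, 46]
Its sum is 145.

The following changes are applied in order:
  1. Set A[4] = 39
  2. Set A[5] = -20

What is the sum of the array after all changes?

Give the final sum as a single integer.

Answer: 84

Derivation:
Initial sum: 145
Change 1: A[4] 34 -> 39, delta = 5, sum = 150
Change 2: A[5] 46 -> -20, delta = -66, sum = 84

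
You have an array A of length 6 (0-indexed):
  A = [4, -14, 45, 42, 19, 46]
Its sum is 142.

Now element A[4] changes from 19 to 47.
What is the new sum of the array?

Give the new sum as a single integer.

Old value at index 4: 19
New value at index 4: 47
Delta = 47 - 19 = 28
New sum = old_sum + delta = 142 + (28) = 170

Answer: 170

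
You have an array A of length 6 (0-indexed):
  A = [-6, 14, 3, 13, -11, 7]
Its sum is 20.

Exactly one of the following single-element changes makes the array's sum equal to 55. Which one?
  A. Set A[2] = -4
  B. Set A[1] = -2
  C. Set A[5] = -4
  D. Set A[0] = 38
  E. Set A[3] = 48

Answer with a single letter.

Option A: A[2] 3->-4, delta=-7, new_sum=20+(-7)=13
Option B: A[1] 14->-2, delta=-16, new_sum=20+(-16)=4
Option C: A[5] 7->-4, delta=-11, new_sum=20+(-11)=9
Option D: A[0] -6->38, delta=44, new_sum=20+(44)=64
Option E: A[3] 13->48, delta=35, new_sum=20+(35)=55 <-- matches target

Answer: E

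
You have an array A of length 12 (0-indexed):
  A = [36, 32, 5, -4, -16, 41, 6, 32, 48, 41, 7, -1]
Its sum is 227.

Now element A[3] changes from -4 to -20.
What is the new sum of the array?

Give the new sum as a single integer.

Answer: 211

Derivation:
Old value at index 3: -4
New value at index 3: -20
Delta = -20 - -4 = -16
New sum = old_sum + delta = 227 + (-16) = 211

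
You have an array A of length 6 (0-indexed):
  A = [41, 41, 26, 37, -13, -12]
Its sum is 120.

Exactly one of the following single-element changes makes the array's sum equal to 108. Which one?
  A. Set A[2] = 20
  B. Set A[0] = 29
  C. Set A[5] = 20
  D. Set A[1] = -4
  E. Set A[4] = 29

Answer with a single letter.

Option A: A[2] 26->20, delta=-6, new_sum=120+(-6)=114
Option B: A[0] 41->29, delta=-12, new_sum=120+(-12)=108 <-- matches target
Option C: A[5] -12->20, delta=32, new_sum=120+(32)=152
Option D: A[1] 41->-4, delta=-45, new_sum=120+(-45)=75
Option E: A[4] -13->29, delta=42, new_sum=120+(42)=162

Answer: B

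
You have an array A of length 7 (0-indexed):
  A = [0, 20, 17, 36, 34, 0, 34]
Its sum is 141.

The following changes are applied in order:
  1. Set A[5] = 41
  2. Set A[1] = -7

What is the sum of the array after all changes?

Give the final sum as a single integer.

Initial sum: 141
Change 1: A[5] 0 -> 41, delta = 41, sum = 182
Change 2: A[1] 20 -> -7, delta = -27, sum = 155

Answer: 155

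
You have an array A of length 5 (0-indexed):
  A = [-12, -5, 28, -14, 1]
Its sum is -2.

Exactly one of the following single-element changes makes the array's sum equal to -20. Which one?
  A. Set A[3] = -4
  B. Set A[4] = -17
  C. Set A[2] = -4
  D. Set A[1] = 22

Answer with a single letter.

Option A: A[3] -14->-4, delta=10, new_sum=-2+(10)=8
Option B: A[4] 1->-17, delta=-18, new_sum=-2+(-18)=-20 <-- matches target
Option C: A[2] 28->-4, delta=-32, new_sum=-2+(-32)=-34
Option D: A[1] -5->22, delta=27, new_sum=-2+(27)=25

Answer: B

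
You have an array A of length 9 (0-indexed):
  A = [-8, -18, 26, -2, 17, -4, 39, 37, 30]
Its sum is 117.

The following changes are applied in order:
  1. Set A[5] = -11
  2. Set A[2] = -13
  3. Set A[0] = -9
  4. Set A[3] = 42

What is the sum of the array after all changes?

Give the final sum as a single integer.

Initial sum: 117
Change 1: A[5] -4 -> -11, delta = -7, sum = 110
Change 2: A[2] 26 -> -13, delta = -39, sum = 71
Change 3: A[0] -8 -> -9, delta = -1, sum = 70
Change 4: A[3] -2 -> 42, delta = 44, sum = 114

Answer: 114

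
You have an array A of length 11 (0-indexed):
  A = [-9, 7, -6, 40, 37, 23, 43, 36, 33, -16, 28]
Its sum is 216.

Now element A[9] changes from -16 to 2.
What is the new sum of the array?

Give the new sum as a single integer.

Answer: 234

Derivation:
Old value at index 9: -16
New value at index 9: 2
Delta = 2 - -16 = 18
New sum = old_sum + delta = 216 + (18) = 234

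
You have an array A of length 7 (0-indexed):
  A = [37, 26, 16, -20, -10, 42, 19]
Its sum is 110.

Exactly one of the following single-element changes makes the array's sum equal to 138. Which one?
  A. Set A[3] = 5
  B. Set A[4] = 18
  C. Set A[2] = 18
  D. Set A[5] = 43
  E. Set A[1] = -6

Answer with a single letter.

Answer: B

Derivation:
Option A: A[3] -20->5, delta=25, new_sum=110+(25)=135
Option B: A[4] -10->18, delta=28, new_sum=110+(28)=138 <-- matches target
Option C: A[2] 16->18, delta=2, new_sum=110+(2)=112
Option D: A[5] 42->43, delta=1, new_sum=110+(1)=111
Option E: A[1] 26->-6, delta=-32, new_sum=110+(-32)=78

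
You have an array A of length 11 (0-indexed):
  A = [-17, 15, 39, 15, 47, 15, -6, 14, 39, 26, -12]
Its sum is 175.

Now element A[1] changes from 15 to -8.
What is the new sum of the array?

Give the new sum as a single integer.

Answer: 152

Derivation:
Old value at index 1: 15
New value at index 1: -8
Delta = -8 - 15 = -23
New sum = old_sum + delta = 175 + (-23) = 152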